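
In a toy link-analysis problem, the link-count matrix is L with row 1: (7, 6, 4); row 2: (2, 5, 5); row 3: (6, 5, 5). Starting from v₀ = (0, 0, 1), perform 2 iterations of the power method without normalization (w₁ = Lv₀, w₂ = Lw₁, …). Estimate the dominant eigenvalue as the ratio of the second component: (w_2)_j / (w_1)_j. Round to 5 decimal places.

λ ≈ 11.60000

w1 = Lv₀ = (4, 5, 5)
w2 = Lw1 = (78, 58, 74)
Ratio at component: 58 / 5 = 11.60000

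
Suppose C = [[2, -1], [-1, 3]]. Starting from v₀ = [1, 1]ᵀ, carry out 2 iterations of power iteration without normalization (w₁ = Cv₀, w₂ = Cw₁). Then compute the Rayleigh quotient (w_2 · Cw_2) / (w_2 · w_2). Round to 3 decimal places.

3.000

w1 = Cv₀ = (1, 2)
w2 = Cw1 = (0, 5)
Cw2 = (-5, 15)
w2·Cw2 = 0·(-5) + 5·15 = 75; w2·w2 = 0·0 + 5·5 = 25
λ ≈ 75/25 = 3.000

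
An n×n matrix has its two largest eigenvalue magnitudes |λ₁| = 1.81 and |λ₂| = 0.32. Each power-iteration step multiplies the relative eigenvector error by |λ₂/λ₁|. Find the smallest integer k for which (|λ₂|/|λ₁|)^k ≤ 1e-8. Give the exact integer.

|λ₂/λ₁| = 0.32/1.81 = 0.17680
Need k ≥ ln(1e-8) / ln(0.17680) = -18.4207 / -1.7328 ≈ 10.631
Smallest integer k satisfying the bound: 11

11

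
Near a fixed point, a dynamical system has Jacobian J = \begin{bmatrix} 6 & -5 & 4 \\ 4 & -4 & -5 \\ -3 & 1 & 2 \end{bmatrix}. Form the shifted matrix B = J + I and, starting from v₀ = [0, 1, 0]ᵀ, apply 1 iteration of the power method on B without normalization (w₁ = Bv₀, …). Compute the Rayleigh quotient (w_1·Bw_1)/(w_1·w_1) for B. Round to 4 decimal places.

4.0857

B = J + I has rows (7, -5, 4); (4, -3, -5); (-3, 1, 3)
w1 = Bv₀ = (7·0 + (-5)·1 + 4·0; 4·0 + (-3)·1 + (-5)·0; (-3)·0 + 1·1 + 3·0) = (-5, -3, 1)
Bw1 = (-16, -16, 15)
w1·Bw1 = 143; w1·w1 = 35; μ ≈ 143/35 = 4.0857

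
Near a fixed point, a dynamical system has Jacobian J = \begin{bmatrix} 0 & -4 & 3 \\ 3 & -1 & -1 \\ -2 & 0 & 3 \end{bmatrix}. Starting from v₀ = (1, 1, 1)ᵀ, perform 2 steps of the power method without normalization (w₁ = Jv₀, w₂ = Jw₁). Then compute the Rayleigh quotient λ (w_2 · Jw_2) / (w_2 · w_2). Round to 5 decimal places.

1.27451

w1 = Jv₀ = (0·1 + (-4)·1 + 3·1; 3·1 + (-1)·1 + (-1)·1; (-2)·1 + 0·1 + 3·1) = (-1, 1, 1)
w2 = Jw1 = (0·(-1) + (-4)·1 + 3·1; 3·(-1) + (-1)·1 + (-1)·1; (-2)·(-1) + 0·1 + 3·1) = (-1, -5, 5)
Jw2 = (35, -3, 17)
w2·Jw2 = (-1)·35 + (-5)·(-3) + 5·17 = 65; w2·w2 = (-1)·(-1) + (-5)·(-5) + 5·5 = 51
λ ≈ 65/51 = 1.27451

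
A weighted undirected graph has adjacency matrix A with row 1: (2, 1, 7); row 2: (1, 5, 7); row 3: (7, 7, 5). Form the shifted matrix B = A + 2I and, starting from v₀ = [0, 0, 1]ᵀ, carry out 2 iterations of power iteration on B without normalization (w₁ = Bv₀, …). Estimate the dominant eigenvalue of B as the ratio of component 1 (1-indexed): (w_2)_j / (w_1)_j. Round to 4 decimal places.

12.0000

B = A + 2I has rows (4, 1, 7); (1, 7, 7); (7, 7, 7)
w1 = Bv₀ = (4·0 + 1·0 + 7·1; 1·0 + 7·0 + 7·1; 7·0 + 7·0 + 7·1) = (7, 7, 7)
w2 = Bw1 = (4·7 + 1·7 + 7·7; 1·7 + 7·7 + 7·7; 7·7 + 7·7 + 7·7) = (84, 105, 147)
Ratio: 84/7 = 12.0000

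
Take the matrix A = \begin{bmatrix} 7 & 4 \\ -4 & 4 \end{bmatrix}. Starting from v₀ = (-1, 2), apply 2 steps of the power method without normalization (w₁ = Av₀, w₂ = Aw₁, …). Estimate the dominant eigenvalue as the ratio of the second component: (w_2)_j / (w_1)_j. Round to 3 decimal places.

λ ≈ 3.667

w1 = Av₀ = (1, 12)
w2 = Aw1 = (55, 44)
Ratio at component: 44 / 12 = 3.667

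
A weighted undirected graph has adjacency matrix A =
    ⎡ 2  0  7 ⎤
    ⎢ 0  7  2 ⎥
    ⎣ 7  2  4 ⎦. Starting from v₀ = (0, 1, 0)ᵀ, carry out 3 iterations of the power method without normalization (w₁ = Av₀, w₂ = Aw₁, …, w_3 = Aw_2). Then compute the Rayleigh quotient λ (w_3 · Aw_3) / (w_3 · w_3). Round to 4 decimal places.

w1 = Av₀ = (2·0 + 0·1 + 7·0; 0·0 + 7·1 + 2·0; 7·0 + 2·1 + 4·0) = (0, 7, 2)
w2 = Aw1 = (2·0 + 0·7 + 7·2; 0·0 + 7·7 + 2·2; 7·0 + 2·7 + 4·2) = (14, 53, 22)
w3 = Aw2 = (182, 415, 292)
Aw3 = (2408, 3489, 3272)
w3·Aw3 = 182·2408 + 415·3489 + 292·3272 = 2841615; w3·w3 = 182·182 + 415·415 + 292·292 = 290613
λ ≈ 2841615/290613 = 9.7780

λ ≈ 9.7780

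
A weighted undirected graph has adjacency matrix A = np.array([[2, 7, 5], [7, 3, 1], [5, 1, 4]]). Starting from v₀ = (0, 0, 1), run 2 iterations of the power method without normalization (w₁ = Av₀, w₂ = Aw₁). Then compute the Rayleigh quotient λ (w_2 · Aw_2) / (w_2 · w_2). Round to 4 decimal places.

11.4172

w1 = Av₀ = (5, 1, 4)
w2 = Aw1 = (37, 42, 42)
Aw2 = (578, 427, 395)
w2·Aw2 = 37·578 + 42·427 + 42·395 = 55910; w2·w2 = 37·37 + 42·42 + 42·42 = 4897
λ ≈ 55910/4897 = 11.4172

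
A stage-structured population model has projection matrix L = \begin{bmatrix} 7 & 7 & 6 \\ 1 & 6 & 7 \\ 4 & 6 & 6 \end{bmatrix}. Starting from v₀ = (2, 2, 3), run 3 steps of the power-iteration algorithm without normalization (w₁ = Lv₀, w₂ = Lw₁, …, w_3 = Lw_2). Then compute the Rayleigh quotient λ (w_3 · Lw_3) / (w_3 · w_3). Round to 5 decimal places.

w1 = Lv₀ = (46, 35, 38)
w2 = Lw1 = (795, 522, 622)
w3 = Lw2 = (12951, 8281, 10044)
Lw3 = (208888, 132945, 161754)
w3·Lw3 = 12951·208888 + 8281·132945 + 10044·161754 = 5430883209; w3·w3 = 12951·12951 + 8281·8281 + 10044·10044 = 337185298
λ ≈ 5430883209/337185298 = 16.10652

λ ≈ 16.10652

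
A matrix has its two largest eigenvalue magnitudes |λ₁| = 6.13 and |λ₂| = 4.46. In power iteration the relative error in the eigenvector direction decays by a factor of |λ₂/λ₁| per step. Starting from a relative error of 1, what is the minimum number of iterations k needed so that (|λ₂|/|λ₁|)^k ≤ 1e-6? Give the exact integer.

|λ₂/λ₁| = 4.46/6.13 = 0.72757
Need k ≥ ln(1e-6) / ln(0.72757) = -13.8155 / -0.3180 ≈ 43.439
Smallest integer k satisfying the bound: 44

44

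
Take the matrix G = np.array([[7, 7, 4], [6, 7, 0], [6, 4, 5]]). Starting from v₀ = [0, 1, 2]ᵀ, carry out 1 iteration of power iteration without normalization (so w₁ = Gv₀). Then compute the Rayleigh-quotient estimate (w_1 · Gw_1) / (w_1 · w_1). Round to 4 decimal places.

λ ≈ 14.3723

w1 = Gv₀ = (7·0 + 7·1 + 4·2; 6·0 + 7·1 + 0·2; 6·0 + 4·1 + 5·2) = (15, 7, 14)
Gw1 = (210, 139, 188)
w1·Gw1 = 15·210 + 7·139 + 14·188 = 6755; w1·w1 = 15·15 + 7·7 + 14·14 = 470
λ ≈ 6755/470 = 14.3723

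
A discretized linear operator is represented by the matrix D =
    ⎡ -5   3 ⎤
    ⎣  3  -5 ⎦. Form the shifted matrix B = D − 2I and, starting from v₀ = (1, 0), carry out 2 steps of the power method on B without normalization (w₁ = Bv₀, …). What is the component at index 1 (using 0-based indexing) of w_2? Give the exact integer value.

B = D − 2I has rows (-7, 3); (3, -7)
w1 = Bv₀ = ((-7)·1 + 3·0; 3·1 + (-7)·0) = (-7, 3)
w2 = Bw1 = ((-7)·(-7) + 3·3; 3·(-7) + (-7)·3) = (58, -42)
Requested component of w2: -42

-42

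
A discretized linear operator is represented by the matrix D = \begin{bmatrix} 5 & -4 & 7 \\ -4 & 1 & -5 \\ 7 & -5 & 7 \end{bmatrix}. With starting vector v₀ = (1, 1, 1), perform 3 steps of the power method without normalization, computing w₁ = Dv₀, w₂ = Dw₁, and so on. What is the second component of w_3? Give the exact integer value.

-1420

w1 = Dv₀ = (8, -8, 9)
w2 = Dw1 = (135, -85, 159)
w3 = Dw2 = (2128, -1420, 2483)
The requested component of w3 is -1420.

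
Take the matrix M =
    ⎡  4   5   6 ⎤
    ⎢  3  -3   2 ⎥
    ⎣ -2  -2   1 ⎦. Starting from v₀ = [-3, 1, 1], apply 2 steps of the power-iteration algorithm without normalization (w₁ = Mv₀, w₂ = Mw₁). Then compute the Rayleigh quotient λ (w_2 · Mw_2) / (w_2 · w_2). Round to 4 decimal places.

-4.0277

w1 = Mv₀ = (4·(-3) + 5·1 + 6·1; 3·(-3) + (-3)·1 + 2·1; (-2)·(-3) + (-2)·1 + 1·1) = (-1, -10, 5)
w2 = Mw1 = (4·(-1) + 5·(-10) + 6·5; 3·(-1) + (-3)·(-10) + 2·5; (-2)·(-1) + (-2)·(-10) + 1·5) = (-24, 37, 27)
Mw2 = (251, -129, 1)
w2·Mw2 = (-24)·251 + 37·(-129) + 27·1 = -10770; w2·w2 = (-24)·(-24) + 37·37 + 27·27 = 2674
λ ≈ -10770/2674 = -4.0277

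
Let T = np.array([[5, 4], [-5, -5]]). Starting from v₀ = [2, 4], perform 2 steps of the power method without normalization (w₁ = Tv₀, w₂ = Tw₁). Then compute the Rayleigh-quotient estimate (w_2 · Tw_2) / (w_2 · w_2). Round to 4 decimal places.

w1 = Tv₀ = (5·2 + 4·4; (-5)·2 + (-5)·4) = (26, -30)
w2 = Tw1 = (5·26 + 4·(-30); (-5)·26 + (-5)·(-30)) = (10, 20)
Tw2 = (130, -150)
w2·Tw2 = 10·130 + 20·(-150) = -1700; w2·w2 = 10·10 + 20·20 = 500
λ ≈ -1700/500 = -3.4000

λ ≈ -3.4000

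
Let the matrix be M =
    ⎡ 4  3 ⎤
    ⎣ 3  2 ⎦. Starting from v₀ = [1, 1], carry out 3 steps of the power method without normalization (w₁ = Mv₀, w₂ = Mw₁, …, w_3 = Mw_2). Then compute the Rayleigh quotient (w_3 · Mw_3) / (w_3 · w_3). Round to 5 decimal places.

6.16228

w1 = Mv₀ = (7, 5)
w2 = Mw1 = (43, 31)
w3 = Mw2 = (265, 191)
Mw3 = (1633, 1177)
w3·Mw3 = 265·1633 + 191·1177 = 657552; w3·w3 = 265·265 + 191·191 = 106706
λ ≈ 657552/106706 = 6.16228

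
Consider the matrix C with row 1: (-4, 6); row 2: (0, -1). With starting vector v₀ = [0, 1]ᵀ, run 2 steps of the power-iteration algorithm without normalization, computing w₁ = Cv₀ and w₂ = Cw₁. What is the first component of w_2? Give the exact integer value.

-30

w1 = Cv₀ = ((-4)·0 + 6·1; 0·0 + (-1)·1) = (6, -1)
w2 = Cw1 = ((-4)·6 + 6·(-1); 0·6 + (-1)·(-1)) = (-30, 1)
The requested component of w2 is -30.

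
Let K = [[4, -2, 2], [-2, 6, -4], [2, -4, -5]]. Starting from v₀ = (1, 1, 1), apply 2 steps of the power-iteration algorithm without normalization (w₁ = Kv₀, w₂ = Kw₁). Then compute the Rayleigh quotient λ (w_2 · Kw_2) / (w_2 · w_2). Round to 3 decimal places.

λ ≈ -6.003

w1 = Kv₀ = (4·1 + (-2)·1 + 2·1; (-2)·1 + 6·1 + (-4)·1; 2·1 + (-4)·1 + (-5)·1) = (4, 0, -7)
w2 = Kw1 = (4·4 + (-2)·0 + 2·(-7); (-2)·4 + 6·0 + (-4)·(-7); 2·4 + (-4)·0 + (-5)·(-7)) = (2, 20, 43)
Kw2 = (54, -56, -291)
w2·Kw2 = 2·54 + 20·(-56) + 43·(-291) = -13525; w2·w2 = 2·2 + 20·20 + 43·43 = 2253
λ ≈ -13525/2253 = -6.003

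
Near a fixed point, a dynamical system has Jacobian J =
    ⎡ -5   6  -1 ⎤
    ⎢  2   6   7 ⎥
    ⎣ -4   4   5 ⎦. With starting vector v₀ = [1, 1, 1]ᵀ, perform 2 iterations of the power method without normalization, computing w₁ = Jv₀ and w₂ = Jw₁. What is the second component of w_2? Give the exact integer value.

w1 = Jv₀ = (0, 15, 5)
w2 = Jw1 = (85, 125, 85)
The requested component of w2 is 125.

125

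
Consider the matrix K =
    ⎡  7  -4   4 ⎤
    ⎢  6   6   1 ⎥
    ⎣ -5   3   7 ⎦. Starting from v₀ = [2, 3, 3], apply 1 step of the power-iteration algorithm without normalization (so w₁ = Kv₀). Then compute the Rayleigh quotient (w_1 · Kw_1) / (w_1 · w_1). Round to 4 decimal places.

w1 = Kv₀ = (14, 33, 20)
Kw1 = (46, 302, 169)
w1·Kw1 = 14·46 + 33·302 + 20·169 = 13990; w1·w1 = 14·14 + 33·33 + 20·20 = 1685
λ ≈ 13990/1685 = 8.3027

λ ≈ 8.3027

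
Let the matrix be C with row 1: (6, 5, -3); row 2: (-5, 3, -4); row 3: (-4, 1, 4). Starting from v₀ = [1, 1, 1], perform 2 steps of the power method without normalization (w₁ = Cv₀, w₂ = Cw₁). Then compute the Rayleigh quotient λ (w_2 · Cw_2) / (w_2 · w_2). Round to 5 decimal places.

w1 = Cv₀ = (8, -6, 1)
w2 = Cw1 = (15, -62, -34)
Cw2 = (-118, -125, -258)
w2·Cw2 = 15·(-118) + (-62)·(-125) + (-34)·(-258) = 14752; w2·w2 = 15·15 + (-62)·(-62) + (-34)·(-34) = 5225
λ ≈ 14752/5225 = 2.82335

2.82335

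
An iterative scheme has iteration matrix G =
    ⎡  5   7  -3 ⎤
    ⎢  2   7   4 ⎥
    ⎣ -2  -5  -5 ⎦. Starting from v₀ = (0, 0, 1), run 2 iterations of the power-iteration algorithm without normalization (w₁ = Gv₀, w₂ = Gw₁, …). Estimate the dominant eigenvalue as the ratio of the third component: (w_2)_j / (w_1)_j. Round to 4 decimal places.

w1 = Gv₀ = (-3, 4, -5)
w2 = Gw1 = (28, 2, 11)
Ratio at component: 11 / -5 = -2.2000

λ ≈ -2.2000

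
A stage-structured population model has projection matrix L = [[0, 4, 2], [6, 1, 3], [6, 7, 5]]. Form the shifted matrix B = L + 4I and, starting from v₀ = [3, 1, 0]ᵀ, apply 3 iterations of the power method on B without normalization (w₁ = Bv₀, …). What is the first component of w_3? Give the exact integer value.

2932

B = L + 4I has rows (4, 4, 2); (6, 5, 3); (6, 7, 9)
w1 = Bv₀ = (16, 23, 25)
w2 = Bw1 = (206, 286, 482)
w3 = Bw2 = (2932, 4112, 7576)
Requested component of w3: 2932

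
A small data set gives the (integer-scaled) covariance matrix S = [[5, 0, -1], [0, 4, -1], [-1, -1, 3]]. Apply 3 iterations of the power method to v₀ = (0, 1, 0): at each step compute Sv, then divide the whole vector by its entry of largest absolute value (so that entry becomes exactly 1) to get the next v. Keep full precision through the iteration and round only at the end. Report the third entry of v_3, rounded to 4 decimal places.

Sv0 = (0.00000, 4.00000, -1.00000); divide by 4.00000 → v1 = (0.00000, 1.00000, -0.25000)
Sv1 = (0.25000, 4.25000, -1.75000); divide by 4.25000 → v2 = (0.05882, 1.00000, -0.41176)
Sv2 = (0.70588, 4.41176, -2.29412); divide by 4.41176 → v3 = (0.16000, 1.00000, -0.52000)
Requested entry of v3: -39/75 = -0.5200

-0.5200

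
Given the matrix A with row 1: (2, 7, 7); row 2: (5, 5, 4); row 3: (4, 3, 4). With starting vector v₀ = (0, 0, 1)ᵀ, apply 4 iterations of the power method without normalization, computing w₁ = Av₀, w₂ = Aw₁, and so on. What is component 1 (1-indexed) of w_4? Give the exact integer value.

w1 = Av₀ = (2·0 + 7·0 + 7·1; 5·0 + 5·0 + 4·1; 4·0 + 3·0 + 4·1) = (7, 4, 4)
w2 = Aw1 = (2·7 + 7·4 + 7·4; 5·7 + 5·4 + 4·4; 4·7 + 3·4 + 4·4) = (70, 71, 56)
w3 = Aw2 = (1029, 929, 717)
w4 = Aw3 = (13580, 12658, 9771)
The requested component of w4 is 13580.

13580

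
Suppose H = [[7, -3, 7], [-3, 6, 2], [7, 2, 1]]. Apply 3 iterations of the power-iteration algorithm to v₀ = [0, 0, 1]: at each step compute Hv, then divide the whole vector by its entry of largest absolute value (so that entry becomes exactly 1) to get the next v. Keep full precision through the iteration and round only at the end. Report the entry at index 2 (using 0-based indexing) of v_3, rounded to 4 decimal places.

Hv0 = (7.00000, 2.00000, 1.00000); divide by 7.00000 → v1 = (1.00000, 0.28571, 0.14286)
Hv1 = (7.14286, -1.00000, 7.71429); divide by 7.71429 → v2 = (0.92593, -0.12963, 1.00000)
Hv2 = (13.87037, -1.55556, 7.22222); divide by 13.87037 → v3 = (1.00000, -0.11215, 0.52069)
Requested entry of v3: 390/749 = 0.5207

0.5207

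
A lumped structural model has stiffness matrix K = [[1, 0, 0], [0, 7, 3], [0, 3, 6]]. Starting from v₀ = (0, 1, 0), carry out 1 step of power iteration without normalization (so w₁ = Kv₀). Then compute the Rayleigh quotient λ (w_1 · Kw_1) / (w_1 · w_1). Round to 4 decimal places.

λ ≈ 9.0172

w1 = Kv₀ = (1·0 + 0·1 + 0·0; 0·0 + 7·1 + 3·0; 0·0 + 3·1 + 6·0) = (0, 7, 3)
Kw1 = (0, 58, 39)
w1·Kw1 = 0·0 + 7·58 + 3·39 = 523; w1·w1 = 0·0 + 7·7 + 3·3 = 58
λ ≈ 523/58 = 9.0172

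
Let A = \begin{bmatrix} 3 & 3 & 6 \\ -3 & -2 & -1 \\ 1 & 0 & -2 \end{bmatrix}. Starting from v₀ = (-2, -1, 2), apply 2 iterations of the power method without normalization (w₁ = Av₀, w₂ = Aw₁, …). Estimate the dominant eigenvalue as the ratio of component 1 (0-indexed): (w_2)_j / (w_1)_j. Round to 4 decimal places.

w1 = Av₀ = (3, 6, -6)
w2 = Aw1 = (-9, -15, 15)
Ratio at component: -15 / 6 = -2.5000

-2.5000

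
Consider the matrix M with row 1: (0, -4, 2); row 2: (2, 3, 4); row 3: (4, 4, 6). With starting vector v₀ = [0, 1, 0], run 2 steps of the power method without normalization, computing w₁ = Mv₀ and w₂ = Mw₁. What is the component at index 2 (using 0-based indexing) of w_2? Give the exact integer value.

w1 = Mv₀ = (-4, 3, 4)
w2 = Mw1 = (-4, 17, 20)
The requested component of w2 is 20.

20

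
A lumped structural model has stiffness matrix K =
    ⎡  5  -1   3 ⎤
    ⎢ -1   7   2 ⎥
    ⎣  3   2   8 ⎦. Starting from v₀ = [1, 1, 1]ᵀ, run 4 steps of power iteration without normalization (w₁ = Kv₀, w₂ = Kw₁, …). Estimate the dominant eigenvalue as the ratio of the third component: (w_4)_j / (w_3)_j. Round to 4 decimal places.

w1 = Kv₀ = (5·1 + (-1)·1 + 3·1; (-1)·1 + 7·1 + 2·1; 3·1 + 2·1 + 8·1) = (7, 8, 13)
w2 = Kw1 = (5·7 + (-1)·8 + 3·13; (-1)·7 + 7·8 + 2·13; 3·7 + 2·8 + 8·13) = (66, 75, 141)
w3 = Kw2 = (678, 741, 1476)
w4 = Kw3 = (7077, 7461, 15324)
Ratio at component: 15324 / 1476 = 10.3821

10.3821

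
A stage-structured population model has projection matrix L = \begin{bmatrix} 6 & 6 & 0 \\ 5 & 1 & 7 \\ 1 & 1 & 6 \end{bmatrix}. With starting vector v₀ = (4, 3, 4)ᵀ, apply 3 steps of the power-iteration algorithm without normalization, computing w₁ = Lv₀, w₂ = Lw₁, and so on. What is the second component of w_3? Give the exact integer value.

w1 = Lv₀ = (42, 51, 31)
w2 = Lw1 = (558, 478, 279)
w3 = Lw2 = (6216, 5221, 2710)
The requested component of w3 is 5221.

5221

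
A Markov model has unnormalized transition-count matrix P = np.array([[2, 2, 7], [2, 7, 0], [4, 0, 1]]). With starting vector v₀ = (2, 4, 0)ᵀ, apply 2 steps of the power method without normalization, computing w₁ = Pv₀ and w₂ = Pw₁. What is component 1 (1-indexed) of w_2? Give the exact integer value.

144

w1 = Pv₀ = (12, 32, 8)
w2 = Pw1 = (144, 248, 56)
The requested component of w2 is 144.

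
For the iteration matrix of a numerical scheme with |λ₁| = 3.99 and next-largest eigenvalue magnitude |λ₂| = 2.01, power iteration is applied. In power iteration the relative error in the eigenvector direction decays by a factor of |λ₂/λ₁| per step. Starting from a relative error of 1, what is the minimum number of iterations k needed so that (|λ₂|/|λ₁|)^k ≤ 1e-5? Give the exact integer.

17

|λ₂/λ₁| = 2.01/3.99 = 0.50376
Need k ≥ ln(1e-5) / ln(0.50376) = -11.5129 / -0.6857 ≈ 16.791
Smallest integer k satisfying the bound: 17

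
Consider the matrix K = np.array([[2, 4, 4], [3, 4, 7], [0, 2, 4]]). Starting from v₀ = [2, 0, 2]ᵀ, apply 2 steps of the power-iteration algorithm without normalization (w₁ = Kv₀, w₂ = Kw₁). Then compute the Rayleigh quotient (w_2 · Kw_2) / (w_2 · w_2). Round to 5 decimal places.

9.20757

w1 = Kv₀ = (2·2 + 4·0 + 4·2; 3·2 + 4·0 + 7·2; 0·2 + 2·0 + 4·2) = (12, 20, 8)
w2 = Kw1 = (2·12 + 4·20 + 4·8; 3·12 + 4·20 + 7·8; 0·12 + 2·20 + 4·8) = (136, 172, 72)
Kw2 = (1248, 1600, 632)
w2·Kw2 = 136·1248 + 172·1600 + 72·632 = 490432; w2·w2 = 136·136 + 172·172 + 72·72 = 53264
λ ≈ 490432/53264 = 9.20757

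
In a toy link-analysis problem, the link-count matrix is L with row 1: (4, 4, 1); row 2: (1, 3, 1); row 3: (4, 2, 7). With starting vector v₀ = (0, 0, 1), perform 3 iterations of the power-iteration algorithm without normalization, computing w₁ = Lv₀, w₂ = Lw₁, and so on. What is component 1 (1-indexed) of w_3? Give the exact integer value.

159

w1 = Lv₀ = (4·0 + 4·0 + 1·1; 1·0 + 3·0 + 1·1; 4·0 + 2·0 + 7·1) = (1, 1, 7)
w2 = Lw1 = (4·1 + 4·1 + 1·7; 1·1 + 3·1 + 1·7; 4·1 + 2·1 + 7·7) = (15, 11, 55)
w3 = Lw2 = (159, 103, 467)
The requested component of w3 is 159.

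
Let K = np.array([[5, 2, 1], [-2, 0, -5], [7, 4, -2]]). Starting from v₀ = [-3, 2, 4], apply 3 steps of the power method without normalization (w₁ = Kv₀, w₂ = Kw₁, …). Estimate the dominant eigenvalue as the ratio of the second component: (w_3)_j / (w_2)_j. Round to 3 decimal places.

w1 = Kv₀ = (-7, -14, -21)
w2 = Kw1 = (-84, 119, -63)
w3 = Kw2 = (-245, 483, 14)
Ratio at component: 483 / 119 = 4.059

λ ≈ 4.059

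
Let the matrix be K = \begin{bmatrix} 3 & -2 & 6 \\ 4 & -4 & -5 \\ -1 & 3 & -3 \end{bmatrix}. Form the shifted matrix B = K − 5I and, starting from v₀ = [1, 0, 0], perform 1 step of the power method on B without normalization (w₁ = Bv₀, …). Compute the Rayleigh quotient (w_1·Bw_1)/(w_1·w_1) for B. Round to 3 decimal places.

B = K − 5I has rows (-2, -2, 6); (4, -9, -5); (-1, 3, -8)
w1 = Bv₀ = ((-2)·1 + (-2)·0 + 6·0; 4·1 + (-9)·0 + (-5)·0; (-1)·1 + 3·0 + (-8)·0) = (-2, 4, -1)
Bw1 = (-10, -39, 22)
w1·Bw1 = -158; w1·w1 = 21; μ ≈ -158/21 = -7.524

-7.524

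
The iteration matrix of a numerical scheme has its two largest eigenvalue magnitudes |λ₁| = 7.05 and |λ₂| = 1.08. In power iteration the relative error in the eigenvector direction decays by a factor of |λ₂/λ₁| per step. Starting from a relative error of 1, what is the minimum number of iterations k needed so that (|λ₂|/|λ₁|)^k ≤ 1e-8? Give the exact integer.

|λ₂/λ₁| = 1.08/7.05 = 0.15319
Need k ≥ ln(1e-8) / ln(0.15319) = -18.4207 / -1.8761 ≈ 9.819
Smallest integer k satisfying the bound: 10

10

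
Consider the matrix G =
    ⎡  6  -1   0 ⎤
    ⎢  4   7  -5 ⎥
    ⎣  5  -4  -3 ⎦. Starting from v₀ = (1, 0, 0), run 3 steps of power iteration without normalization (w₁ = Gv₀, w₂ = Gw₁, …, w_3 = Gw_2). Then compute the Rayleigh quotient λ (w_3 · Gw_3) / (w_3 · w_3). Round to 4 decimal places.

w1 = Gv₀ = (6·1 + (-1)·0 + 0·0; 4·1 + 7·0 + (-5)·0; 5·1 + (-4)·0 + (-3)·0) = (6, 4, 5)
w2 = Gw1 = (6·6 + (-1)·4 + 0·5; 4·6 + 7·4 + (-5)·5; 5·6 + (-4)·4 + (-3)·5) = (32, 27, -1)
w3 = Gw2 = (165, 322, 55)
Gw3 = (668, 2639, -628)
w3·Gw3 = 165·668 + 322·2639 + 55·(-628) = 925438; w3·w3 = 165·165 + 322·322 + 55·55 = 133934
λ ≈ 925438/133934 = 6.9097

λ ≈ 6.9097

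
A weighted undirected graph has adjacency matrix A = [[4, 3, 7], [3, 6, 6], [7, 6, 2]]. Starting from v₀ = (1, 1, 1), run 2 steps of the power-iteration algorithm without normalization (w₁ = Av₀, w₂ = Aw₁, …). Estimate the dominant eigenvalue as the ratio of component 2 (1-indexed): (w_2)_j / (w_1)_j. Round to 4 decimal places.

14.8000

w1 = Av₀ = (4·1 + 3·1 + 7·1; 3·1 + 6·1 + 6·1; 7·1 + 6·1 + 2·1) = (14, 15, 15)
w2 = Aw1 = (4·14 + 3·15 + 7·15; 3·14 + 6·15 + 6·15; 7·14 + 6·15 + 2·15) = (206, 222, 218)
Ratio at component: 222 / 15 = 14.8000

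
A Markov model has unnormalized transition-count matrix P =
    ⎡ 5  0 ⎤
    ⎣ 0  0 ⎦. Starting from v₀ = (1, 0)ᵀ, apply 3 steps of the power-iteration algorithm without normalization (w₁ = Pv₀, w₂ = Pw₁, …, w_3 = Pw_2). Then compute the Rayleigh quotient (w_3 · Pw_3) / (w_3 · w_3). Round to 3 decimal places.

λ ≈ 5.000

w1 = Pv₀ = (5·1 + 0·0; 0·1 + 0·0) = (5, 0)
w2 = Pw1 = (5·5 + 0·0; 0·5 + 0·0) = (25, 0)
w3 = Pw2 = (125, 0)
Pw3 = (625, 0)
w3·Pw3 = 125·625 + 0·0 = 78125; w3·w3 = 125·125 + 0·0 = 15625
λ ≈ 78125/15625 = 5.000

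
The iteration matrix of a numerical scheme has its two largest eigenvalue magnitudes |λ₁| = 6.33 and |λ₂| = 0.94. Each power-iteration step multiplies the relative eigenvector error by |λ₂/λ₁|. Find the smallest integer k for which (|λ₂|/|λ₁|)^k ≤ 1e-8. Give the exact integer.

10

|λ₂/λ₁| = 0.94/6.33 = 0.14850
Need k ≥ ln(1e-8) / ln(0.14850) = -18.4207 / -1.9072 ≈ 9.659
Smallest integer k satisfying the bound: 10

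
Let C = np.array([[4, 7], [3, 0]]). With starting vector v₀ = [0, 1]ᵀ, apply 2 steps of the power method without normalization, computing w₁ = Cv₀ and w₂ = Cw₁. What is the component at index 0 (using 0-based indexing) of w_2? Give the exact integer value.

28

w1 = Cv₀ = (7, 0)
w2 = Cw1 = (28, 21)
The requested component of w2 is 28.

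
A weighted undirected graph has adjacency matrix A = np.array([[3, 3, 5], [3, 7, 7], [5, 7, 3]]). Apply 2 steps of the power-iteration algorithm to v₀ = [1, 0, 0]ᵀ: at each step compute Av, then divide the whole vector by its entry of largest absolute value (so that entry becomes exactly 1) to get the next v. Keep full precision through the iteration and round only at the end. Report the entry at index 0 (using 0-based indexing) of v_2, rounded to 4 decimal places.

0.6615

Av0 = (3.00000, 3.00000, 5.00000); divide by 5.00000 → v1 = (0.60000, 0.60000, 1.00000)
Av1 = (8.60000, 13.00000, 10.20000); divide by 13.00000 → v2 = (0.66154, 1.00000, 0.78462)
Requested entry of v2: 43/65 = 0.6615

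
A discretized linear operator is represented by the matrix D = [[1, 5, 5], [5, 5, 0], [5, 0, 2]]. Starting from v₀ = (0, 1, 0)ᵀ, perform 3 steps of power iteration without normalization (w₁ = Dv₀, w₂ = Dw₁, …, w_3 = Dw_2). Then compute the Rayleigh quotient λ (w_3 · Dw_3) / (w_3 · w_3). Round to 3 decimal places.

w1 = Dv₀ = (5, 5, 0)
w2 = Dw1 = (30, 50, 25)
w3 = Dw2 = (405, 400, 200)
Dw3 = (3405, 4025, 2425)
w3·Dw3 = 405·3405 + 400·4025 + 200·2425 = 3474025; w3·w3 = 405·405 + 400·400 + 200·200 = 364025
λ ≈ 3474025/364025 = 9.543

λ ≈ 9.543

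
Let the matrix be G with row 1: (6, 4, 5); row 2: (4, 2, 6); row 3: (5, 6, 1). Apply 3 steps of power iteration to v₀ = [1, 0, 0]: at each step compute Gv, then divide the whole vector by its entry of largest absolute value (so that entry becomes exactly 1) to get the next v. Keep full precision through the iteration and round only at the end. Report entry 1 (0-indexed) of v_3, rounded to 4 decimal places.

0.7821

Gv0 = (6.00000, 4.00000, 5.00000); divide by 6.00000 → v1 = (1.00000, 0.66667, 0.83333)
Gv1 = (12.83333, 10.33333, 9.83333); divide by 12.83333 → v2 = (1.00000, 0.80519, 0.76623)
Gv2 = (13.05195, 10.20779, 10.59740); divide by 13.05195 → v3 = (1.00000, 0.78209, 0.81194)
Requested entry of v3: 786/1005 = 0.7821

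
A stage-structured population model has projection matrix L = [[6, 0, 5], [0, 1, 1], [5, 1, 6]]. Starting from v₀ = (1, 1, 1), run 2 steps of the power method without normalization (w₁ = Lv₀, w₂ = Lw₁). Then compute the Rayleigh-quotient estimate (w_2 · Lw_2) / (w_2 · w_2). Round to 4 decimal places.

w1 = Lv₀ = (6·1 + 0·1 + 5·1; 0·1 + 1·1 + 1·1; 5·1 + 1·1 + 6·1) = (11, 2, 12)
w2 = Lw1 = (6·11 + 0·2 + 5·12; 0·11 + 1·2 + 1·12; 5·11 + 1·2 + 6·12) = (126, 14, 129)
Lw2 = (1401, 143, 1418)
w2·Lw2 = 126·1401 + 14·143 + 129·1418 = 361450; w2·w2 = 126·126 + 14·14 + 129·129 = 32713
λ ≈ 361450/32713 = 11.0491

11.0491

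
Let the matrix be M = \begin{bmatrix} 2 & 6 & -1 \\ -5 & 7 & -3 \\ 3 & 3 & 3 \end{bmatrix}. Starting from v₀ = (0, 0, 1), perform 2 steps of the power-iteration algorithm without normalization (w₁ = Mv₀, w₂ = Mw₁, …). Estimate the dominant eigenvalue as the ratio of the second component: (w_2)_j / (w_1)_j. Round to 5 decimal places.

λ ≈ 8.33333

w1 = Mv₀ = (2·0 + 6·0 + (-1)·1; (-5)·0 + 7·0 + (-3)·1; 3·0 + 3·0 + 3·1) = (-1, -3, 3)
w2 = Mw1 = (2·(-1) + 6·(-3) + (-1)·3; (-5)·(-1) + 7·(-3) + (-3)·3; 3·(-1) + 3·(-3) + 3·3) = (-23, -25, -3)
Ratio at component: -25 / -3 = 8.33333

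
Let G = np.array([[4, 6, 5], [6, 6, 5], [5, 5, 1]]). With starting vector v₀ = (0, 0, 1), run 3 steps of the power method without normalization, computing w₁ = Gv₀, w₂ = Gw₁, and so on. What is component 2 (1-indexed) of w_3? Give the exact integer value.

w1 = Gv₀ = (4·0 + 6·0 + 5·1; 6·0 + 6·0 + 5·1; 5·0 + 5·0 + 1·1) = (5, 5, 1)
w2 = Gw1 = (4·5 + 6·5 + 5·1; 6·5 + 6·5 + 5·1; 5·5 + 5·5 + 1·1) = (55, 65, 51)
w3 = Gw2 = (865, 975, 651)
The requested component of w3 is 975.

975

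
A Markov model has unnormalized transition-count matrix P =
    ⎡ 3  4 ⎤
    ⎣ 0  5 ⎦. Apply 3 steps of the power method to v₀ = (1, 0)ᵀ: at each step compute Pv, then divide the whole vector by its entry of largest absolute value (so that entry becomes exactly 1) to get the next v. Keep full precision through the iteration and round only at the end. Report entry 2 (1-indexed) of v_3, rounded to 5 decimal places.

0.00000

Pv0 = (3.000000, 0.000000); divide by 3.000000 → v1 = (1.000000, 0.000000)
Pv1 = (3.000000, 0.000000); divide by 3.000000 → v2 = (1.000000, 0.000000)
Pv2 = (3.000000, 0.000000); divide by 3.000000 → v3 = (1.000000, 0.000000)
Requested entry of v3: 0/27 = 0.00000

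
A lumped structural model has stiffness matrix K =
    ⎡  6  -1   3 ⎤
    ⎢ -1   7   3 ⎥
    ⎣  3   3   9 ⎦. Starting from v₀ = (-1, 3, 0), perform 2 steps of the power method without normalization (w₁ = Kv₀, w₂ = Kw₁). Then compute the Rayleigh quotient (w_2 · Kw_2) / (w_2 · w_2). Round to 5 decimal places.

9.31304

w1 = Kv₀ = (6·(-1) + (-1)·3 + 3·0; (-1)·(-1) + 7·3 + 3·0; 3·(-1) + 3·3 + 9·0) = (-9, 22, 6)
w2 = Kw1 = (6·(-9) + (-1)·22 + 3·6; (-1)·(-9) + 7·22 + 3·6; 3·(-9) + 3·22 + 9·6) = (-58, 181, 93)
Kw2 = (-250, 1604, 1206)
w2·Kw2 = (-58)·(-250) + 181·1604 + 93·1206 = 416982; w2·w2 = (-58)·(-58) + 181·181 + 93·93 = 44774
λ ≈ 416982/44774 = 9.31304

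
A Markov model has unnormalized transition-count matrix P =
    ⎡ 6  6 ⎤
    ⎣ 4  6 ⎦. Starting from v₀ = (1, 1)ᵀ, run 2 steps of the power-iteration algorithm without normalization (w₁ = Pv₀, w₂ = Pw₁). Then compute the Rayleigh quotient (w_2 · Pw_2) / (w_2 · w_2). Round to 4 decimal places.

λ ≈ 10.9010

w1 = Pv₀ = (6·1 + 6·1; 4·1 + 6·1) = (12, 10)
w2 = Pw1 = (6·12 + 6·10; 4·12 + 6·10) = (132, 108)
Pw2 = (1440, 1176)
w2·Pw2 = 132·1440 + 108·1176 = 317088; w2·w2 = 132·132 + 108·108 = 29088
λ ≈ 317088/29088 = 10.9010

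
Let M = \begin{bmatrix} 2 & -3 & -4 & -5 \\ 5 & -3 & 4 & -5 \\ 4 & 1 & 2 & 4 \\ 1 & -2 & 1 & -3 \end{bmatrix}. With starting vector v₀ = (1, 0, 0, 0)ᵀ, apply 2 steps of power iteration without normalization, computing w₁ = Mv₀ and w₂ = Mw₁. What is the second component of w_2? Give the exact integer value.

w1 = Mv₀ = (2·1 + (-3)·0 + (-4)·0 + (-5)·0; 5·1 + (-3)·0 + 4·0 + (-5)·0; 4·1 + 1·0 + 2·0 + 4·0; 1·1 + (-2)·0 + 1·0 + (-3)·0) = (2, 5, 4, 1)
w2 = Mw1 = (2·2 + (-3)·5 + (-4)·4 + (-5)·1; 5·2 + (-3)·5 + 4·4 + (-5)·1; 4·2 + 1·5 + 2·4 + 4·1; 1·2 + (-2)·5 + 1·4 + (-3)·1) = (-32, 6, 25, -7)
The requested component of w2 is 6.

6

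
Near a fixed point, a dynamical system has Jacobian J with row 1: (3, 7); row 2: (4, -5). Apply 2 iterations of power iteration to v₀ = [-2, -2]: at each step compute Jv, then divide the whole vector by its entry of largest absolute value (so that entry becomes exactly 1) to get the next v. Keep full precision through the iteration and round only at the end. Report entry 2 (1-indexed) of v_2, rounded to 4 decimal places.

1.0000

Jv0 = (-20.00000, 2.00000); divide by -20.00000 → v1 = (1.00000, -0.10000)
Jv1 = (2.30000, 4.50000); divide by 4.50000 → v2 = (0.51111, 1.00000)
Requested entry of v2: -90/-90 = 1.0000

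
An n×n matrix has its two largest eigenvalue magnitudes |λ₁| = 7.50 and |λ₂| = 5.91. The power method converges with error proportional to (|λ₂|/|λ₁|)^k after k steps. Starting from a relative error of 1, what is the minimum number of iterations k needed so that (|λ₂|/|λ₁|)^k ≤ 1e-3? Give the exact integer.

29

|λ₂/λ₁| = 5.91/7.50 = 0.78800
Need k ≥ ln(1e-3) / ln(0.78800) = -6.9078 / -0.2383 ≈ 28.993
Smallest integer k satisfying the bound: 29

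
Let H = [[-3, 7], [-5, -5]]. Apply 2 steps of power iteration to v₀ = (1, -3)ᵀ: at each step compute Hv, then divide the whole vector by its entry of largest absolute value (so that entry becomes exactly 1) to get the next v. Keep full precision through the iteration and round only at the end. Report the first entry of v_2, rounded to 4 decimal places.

1.0000

Hv0 = (-24.00000, 10.00000); divide by -24.00000 → v1 = (1.00000, -0.41667)
Hv1 = (-5.91667, -2.91667); divide by -5.91667 → v2 = (1.00000, 0.49296)
Requested entry of v2: 142/142 = 1.0000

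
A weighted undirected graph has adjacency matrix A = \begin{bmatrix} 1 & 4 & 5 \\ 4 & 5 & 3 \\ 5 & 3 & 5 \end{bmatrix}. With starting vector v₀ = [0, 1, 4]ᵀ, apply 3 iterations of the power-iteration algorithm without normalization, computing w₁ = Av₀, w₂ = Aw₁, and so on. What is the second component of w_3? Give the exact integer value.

2936

w1 = Av₀ = (1·0 + 4·1 + 5·4; 4·0 + 5·1 + 3·4; 5·0 + 3·1 + 5·4) = (24, 17, 23)
w2 = Aw1 = (1·24 + 4·17 + 5·23; 4·24 + 5·17 + 3·23; 5·24 + 3·17 + 5·23) = (207, 250, 286)
w3 = Aw2 = (2637, 2936, 3215)
The requested component of w3 is 2936.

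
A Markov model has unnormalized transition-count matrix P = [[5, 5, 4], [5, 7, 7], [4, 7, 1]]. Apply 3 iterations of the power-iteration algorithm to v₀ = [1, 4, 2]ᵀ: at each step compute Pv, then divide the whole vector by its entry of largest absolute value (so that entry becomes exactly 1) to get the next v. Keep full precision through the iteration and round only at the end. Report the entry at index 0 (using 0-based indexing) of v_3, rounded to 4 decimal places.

Pv0 = (33.00000, 47.00000, 34.00000); divide by 47.00000 → v1 = (0.70213, 1.00000, 0.72340)
Pv1 = (11.40426, 15.57447, 10.53191); divide by 15.57447 → v2 = (0.73224, 1.00000, 0.67623)
Pv2 = (11.36612, 15.39481, 10.60519); divide by 15.39481 → v3 = (0.73831, 1.00000, 0.68888)
Requested entry of v3: 8320/11269 = 0.7383

0.7383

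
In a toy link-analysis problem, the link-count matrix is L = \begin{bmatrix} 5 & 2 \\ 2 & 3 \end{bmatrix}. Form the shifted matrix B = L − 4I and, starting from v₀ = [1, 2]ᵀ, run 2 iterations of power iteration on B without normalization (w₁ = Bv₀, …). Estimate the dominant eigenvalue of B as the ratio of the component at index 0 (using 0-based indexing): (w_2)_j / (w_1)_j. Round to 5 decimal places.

B = L − 4I has rows (1, 2); (2, -1)
w1 = Bv₀ = (1·1 + 2·2; 2·1 + (-1)·2) = (5, 0)
w2 = Bw1 = (1·5 + 2·0; 2·5 + (-1)·0) = (5, 10)
Ratio: 5/5 = 1.00000

μ ≈ 1.00000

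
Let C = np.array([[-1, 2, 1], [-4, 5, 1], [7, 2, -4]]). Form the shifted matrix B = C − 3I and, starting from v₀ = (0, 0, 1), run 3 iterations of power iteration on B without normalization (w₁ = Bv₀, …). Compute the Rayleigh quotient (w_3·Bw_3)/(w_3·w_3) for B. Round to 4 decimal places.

μ ≈ -8.4047

B = C − 3I has rows (-4, 2, 1); (-4, 2, 1); (7, 2, -7)
w1 = Bv₀ = ((-4)·0 + 2·0 + 1·1; (-4)·0 + 2·0 + 1·1; 7·0 + 2·0 + (-7)·1) = (1, 1, -7)
w2 = Bw1 = ((-4)·1 + 2·1 + 1·(-7); (-4)·1 + 2·1 + 1·(-7); 7·1 + 2·1 + (-7)·(-7)) = (-9, -9, 58)
w3 = Bw2 = (76, 76, -487)
Bw3 = (-639, -639, 4093)
w3·Bw3 = -2090419; w3·w3 = 248721; μ ≈ -2090419/248721 = -8.4047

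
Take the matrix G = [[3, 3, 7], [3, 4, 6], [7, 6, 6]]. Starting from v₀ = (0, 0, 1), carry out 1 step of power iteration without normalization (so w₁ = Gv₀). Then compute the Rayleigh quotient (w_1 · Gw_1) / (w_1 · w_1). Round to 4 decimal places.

14.7025

w1 = Gv₀ = (3·0 + 3·0 + 7·1; 3·0 + 4·0 + 6·1; 7·0 + 6·0 + 6·1) = (7, 6, 6)
Gw1 = (81, 81, 121)
w1·Gw1 = 7·81 + 6·81 + 6·121 = 1779; w1·w1 = 7·7 + 6·6 + 6·6 = 121
λ ≈ 1779/121 = 14.7025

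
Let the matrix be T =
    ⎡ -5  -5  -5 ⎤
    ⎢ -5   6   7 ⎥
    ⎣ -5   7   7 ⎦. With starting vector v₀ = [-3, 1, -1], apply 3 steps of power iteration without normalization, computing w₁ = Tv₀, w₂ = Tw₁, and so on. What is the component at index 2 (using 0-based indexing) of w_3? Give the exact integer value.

w1 = Tv₀ = (15, 14, 15)
w2 = Tw1 = (-220, 114, 128)
w3 = Tw2 = (-110, 2680, 2794)
The requested component of w3 is 2794.

2794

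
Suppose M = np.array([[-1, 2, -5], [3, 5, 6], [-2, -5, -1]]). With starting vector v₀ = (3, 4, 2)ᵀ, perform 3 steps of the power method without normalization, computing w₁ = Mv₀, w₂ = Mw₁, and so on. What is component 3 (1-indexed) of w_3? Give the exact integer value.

w1 = Mv₀ = ((-1)·3 + 2·4 + (-5)·2; 3·3 + 5·4 + 6·2; (-2)·3 + (-5)·4 + (-1)·2) = (-5, 41, -28)
w2 = Mw1 = ((-1)·(-5) + 2·41 + (-5)·(-28); 3·(-5) + 5·41 + 6·(-28); (-2)·(-5) + (-5)·41 + (-1)·(-28)) = (227, 22, -167)
w3 = Mw2 = (652, -211, -397)
The requested component of w3 is -397.

-397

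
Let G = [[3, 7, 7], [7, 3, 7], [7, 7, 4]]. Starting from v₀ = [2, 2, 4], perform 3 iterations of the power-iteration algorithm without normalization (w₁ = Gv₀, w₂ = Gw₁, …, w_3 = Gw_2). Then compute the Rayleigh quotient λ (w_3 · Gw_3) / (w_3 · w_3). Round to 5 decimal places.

w1 = Gv₀ = (3·2 + 7·2 + 7·4; 7·2 + 3·2 + 7·4; 7·2 + 7·2 + 4·4) = (48, 48, 44)
w2 = Gw1 = (3·48 + 7·48 + 7·44; 7·48 + 3·48 + 7·44; 7·48 + 7·48 + 4·44) = (788, 788, 848)
w3 = Gw2 = (13816, 13816, 14424)
Gw3 = (239128, 239128, 251120)
w3·Gw3 = 13816·239128 + 13816·239128 + 14424·251120 = 10229739776; w3·w3 = 13816·13816 + 13816·13816 + 14424·14424 = 589815488
λ ≈ 10229739776/589815488 = 17.34397

λ ≈ 17.34397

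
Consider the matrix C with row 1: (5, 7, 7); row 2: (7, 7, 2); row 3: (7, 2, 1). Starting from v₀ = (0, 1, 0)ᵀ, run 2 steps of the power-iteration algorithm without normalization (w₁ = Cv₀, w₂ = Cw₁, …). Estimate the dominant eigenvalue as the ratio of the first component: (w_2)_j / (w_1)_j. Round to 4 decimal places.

w1 = Cv₀ = (5·0 + 7·1 + 7·0; 7·0 + 7·1 + 2·0; 7·0 + 2·1 + 1·0) = (7, 7, 2)
w2 = Cw1 = (5·7 + 7·7 + 7·2; 7·7 + 7·7 + 2·2; 7·7 + 2·7 + 1·2) = (98, 102, 65)
Ratio at component: 98 / 7 = 14.0000

λ ≈ 14.0000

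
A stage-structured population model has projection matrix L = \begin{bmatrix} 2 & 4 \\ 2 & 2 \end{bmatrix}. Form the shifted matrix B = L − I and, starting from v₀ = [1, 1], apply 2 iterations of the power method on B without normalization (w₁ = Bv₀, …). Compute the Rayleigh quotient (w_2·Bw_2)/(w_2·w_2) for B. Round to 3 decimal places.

3.895

B = L − I has rows (1, 4); (2, 1)
w1 = Bv₀ = (5, 3)
w2 = Bw1 = (17, 13)
Bw2 = (69, 47)
w2·Bw2 = 1784; w2·w2 = 458; μ ≈ 1784/458 = 3.895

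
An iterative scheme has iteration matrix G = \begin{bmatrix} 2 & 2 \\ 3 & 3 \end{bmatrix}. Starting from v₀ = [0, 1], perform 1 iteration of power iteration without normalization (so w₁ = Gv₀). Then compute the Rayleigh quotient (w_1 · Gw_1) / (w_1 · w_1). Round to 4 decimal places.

λ ≈ 5.0000

w1 = Gv₀ = (2, 3)
Gw1 = (10, 15)
w1·Gw1 = 2·10 + 3·15 = 65; w1·w1 = 2·2 + 3·3 = 13
λ ≈ 65/13 = 5.0000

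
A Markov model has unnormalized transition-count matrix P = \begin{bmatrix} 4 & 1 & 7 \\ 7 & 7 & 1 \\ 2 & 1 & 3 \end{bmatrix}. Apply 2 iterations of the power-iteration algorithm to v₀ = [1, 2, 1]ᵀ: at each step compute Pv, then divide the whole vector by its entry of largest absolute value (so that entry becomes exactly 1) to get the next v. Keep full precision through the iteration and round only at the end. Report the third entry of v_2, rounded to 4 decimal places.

Pv0 = (13.00000, 22.00000, 7.00000); divide by 22.00000 → v1 = (0.59091, 1.00000, 0.31818)
Pv1 = (5.59091, 11.45455, 3.13636); divide by 11.45455 → v2 = (0.48810, 1.00000, 0.27381)
Requested entry of v2: 69/252 = 0.2738

0.2738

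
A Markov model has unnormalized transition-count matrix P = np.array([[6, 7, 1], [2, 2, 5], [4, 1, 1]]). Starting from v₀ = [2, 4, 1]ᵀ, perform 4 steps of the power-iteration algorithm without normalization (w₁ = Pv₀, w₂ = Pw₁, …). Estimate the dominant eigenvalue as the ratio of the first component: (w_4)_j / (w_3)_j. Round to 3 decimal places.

λ ≈ 10.426

w1 = Pv₀ = (6·2 + 7·4 + 1·1; 2·2 + 2·4 + 5·1; 4·2 + 1·4 + 1·1) = (41, 17, 13)
w2 = Pw1 = (6·41 + 7·17 + 1·13; 2·41 + 2·17 + 5·13; 4·41 + 1·17 + 1·13) = (378, 181, 194)
w3 = Pw2 = (3729, 2088, 1887)
w4 = Pw3 = (38877, 21069, 18891)
Ratio at component: 38877 / 3729 = 10.426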